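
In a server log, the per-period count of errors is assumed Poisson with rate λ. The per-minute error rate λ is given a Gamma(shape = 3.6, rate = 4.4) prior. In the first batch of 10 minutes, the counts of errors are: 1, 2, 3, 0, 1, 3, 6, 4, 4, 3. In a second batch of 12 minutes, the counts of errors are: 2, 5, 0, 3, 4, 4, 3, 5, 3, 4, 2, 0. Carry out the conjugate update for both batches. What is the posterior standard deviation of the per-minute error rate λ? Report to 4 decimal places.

With a Gamma(shape α, rate β) prior, the Poisson likelihood is conjugate: the posterior is Gamma(α + ΣXᵢ, β + n).
Batch 1: sum of counts S = 27 over n = 10 minutes.
After batch 1: Gamma(α+S, β+n) = Gamma(3.6+27, 4.4+10) = Gamma(30.6, 14.4).
Batch 2: sum of counts S = 35 over n = 12 minutes.
After batch 2: Gamma(α+S, β+n) = Gamma(30.6+35, 14.4+12) = Gamma(65.6, 26.4).
SD = √α/β = √65.6/26.4 = 0.3068.

0.3068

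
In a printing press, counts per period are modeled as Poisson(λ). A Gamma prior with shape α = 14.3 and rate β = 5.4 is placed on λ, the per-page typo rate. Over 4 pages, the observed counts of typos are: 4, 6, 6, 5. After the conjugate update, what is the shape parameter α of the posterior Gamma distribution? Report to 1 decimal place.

With a Gamma(shape α, rate β) prior, the Poisson likelihood is conjugate: the posterior is Gamma(α + ΣXᵢ, β + n).
Sum of counts S = 21 over n = 4 pages.
Posterior: Gamma(α+S, β+n) = Gamma(14.3+21, 5.4+4) = Gamma(35.3, 9.4).
Posterior α = 35.3.

35.3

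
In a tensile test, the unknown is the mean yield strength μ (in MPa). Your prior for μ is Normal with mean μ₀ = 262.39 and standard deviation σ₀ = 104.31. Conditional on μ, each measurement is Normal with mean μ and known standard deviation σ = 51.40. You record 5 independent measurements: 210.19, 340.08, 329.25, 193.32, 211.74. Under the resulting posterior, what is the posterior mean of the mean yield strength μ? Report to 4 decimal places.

257.1695

For Normal data with known variance σ², a Normal(μ₀, σ₀²) prior on μ is conjugate. Posterior precision = 1/σ₀² + n/σ²; posterior mean is the precision-weighted average of μ₀ and x̄.
Σxᵢ = 210.19 + 340.08 + 329.25 + 193.32 + 211.74 = 1284.58, so n·x̄ = 1284.58.
σ₀² = 104.31² = 10880.5761, σ² = 51.40² = 2641.96; σ² + n·σ₀² = 2641.96 + 5·10880.5761 = 57044.8405.
Posterior mean = (μ₀/σ₀² + n·x̄/σ²)/(1/σ₀² + n/σ²) = (σ²·μ₀ + σ₀²·n·x̄)/(σ² + n·σ₀²) = (2641.96·262.39 + 10880.5761·1284.58)/57044.8405 = 14670194.330938/57044.8405 = 257.1695.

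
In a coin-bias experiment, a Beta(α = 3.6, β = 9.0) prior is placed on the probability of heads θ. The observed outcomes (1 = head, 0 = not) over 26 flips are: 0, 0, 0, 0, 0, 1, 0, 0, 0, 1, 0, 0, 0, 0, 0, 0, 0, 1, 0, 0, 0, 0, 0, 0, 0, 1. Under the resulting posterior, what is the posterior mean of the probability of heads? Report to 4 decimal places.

The Beta prior is conjugate to a Binomial/Bernoulli likelihood; the update adds successes to α and failures to β.
Posterior: Beta(α+k, β+n−k) = Beta(3.6+4, 9.0+22) = Beta(7.6, 31.0).
Posterior mean = α/(α+β) = 7.6/38.6 = 0.1969.

0.1969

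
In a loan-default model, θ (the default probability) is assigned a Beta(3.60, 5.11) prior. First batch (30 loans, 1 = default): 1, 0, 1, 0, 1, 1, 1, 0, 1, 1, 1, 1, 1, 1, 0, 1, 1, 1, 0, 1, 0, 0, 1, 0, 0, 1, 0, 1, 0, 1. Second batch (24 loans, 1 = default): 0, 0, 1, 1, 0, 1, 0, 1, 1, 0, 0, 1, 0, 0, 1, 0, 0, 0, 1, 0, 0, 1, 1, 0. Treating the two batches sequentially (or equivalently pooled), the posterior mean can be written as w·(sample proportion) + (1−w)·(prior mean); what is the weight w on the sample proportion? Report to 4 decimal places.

The Beta prior is conjugate to a Binomial/Bernoulli likelihood; the update adds successes to α and failures to β.
Total number of loans: n = 30 + 24 = 54.
Posterior mean = (α₀+k)/(α₀+β₀+n) = [n/(α₀+β₀+n)]·(k/n) + [(α₀+β₀)/(α₀+β₀+n)]·α₀/(α₀+β₀), so only n and the prior enter the weight.
The weight on the data is w = n/(α₀+β₀+n) = 54/(3.60+5.11+54) = 54/62.71 = 0.8611.

0.8611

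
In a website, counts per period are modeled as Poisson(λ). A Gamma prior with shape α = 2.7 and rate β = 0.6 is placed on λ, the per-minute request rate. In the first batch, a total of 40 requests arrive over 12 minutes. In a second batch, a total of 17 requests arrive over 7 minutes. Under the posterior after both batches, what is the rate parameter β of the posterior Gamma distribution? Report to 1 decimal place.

With a Gamma(shape α, rate β) prior, the Poisson likelihood is conjugate: the posterior is Gamma(α + ΣXᵢ, β + n).
After batch 1: Gamma(α+S, β+n) = Gamma(2.7+40, 0.6+12) = Gamma(42.7, 12.6).
After batch 2: Gamma(α+S, β+n) = Gamma(42.7+17, 12.6+7) = Gamma(59.7, 19.6).
Posterior β = 19.6.

19.6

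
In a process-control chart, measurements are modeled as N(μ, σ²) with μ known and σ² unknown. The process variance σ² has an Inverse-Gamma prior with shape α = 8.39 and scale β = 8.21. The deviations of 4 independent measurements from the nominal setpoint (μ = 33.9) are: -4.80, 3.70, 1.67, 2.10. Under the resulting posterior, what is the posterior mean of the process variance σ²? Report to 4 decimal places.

3.2135

With known mean μ and an Inverse-Gamma(α, β) prior on σ², the Normal likelihood is conjugate: posterior is Inv-Gamma(α + n/2, β + Σ(xᵢ−μ)²/2).
Σ(xᵢ−μ)² = (-4.80)² + (3.70)² + (1.67)² + (2.10)² = 43.9289.
Posterior: Inv-Gamma(8.39 + 4/2, 8.21 + 43.9289/2) = Inv-Gamma(10.39, 30.17445).
E[σ²|data] = β/(α−1) = 30.17445/9.39 = 3.2135.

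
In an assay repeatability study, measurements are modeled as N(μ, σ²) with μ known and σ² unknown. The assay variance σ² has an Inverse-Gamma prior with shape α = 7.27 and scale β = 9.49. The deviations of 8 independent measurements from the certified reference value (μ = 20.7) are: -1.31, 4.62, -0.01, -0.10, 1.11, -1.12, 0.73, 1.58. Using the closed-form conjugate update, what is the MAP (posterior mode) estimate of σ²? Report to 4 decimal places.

1.9383

With known mean μ and an Inverse-Gamma(α, β) prior on σ², the Normal likelihood is conjugate: posterior is Inv-Gamma(α + n/2, β + Σ(xᵢ−μ)²/2).
Σ(xᵢ−μ)² = (-1.31)² + (4.62)² + (-0.01)² + (-0.10)² + (1.11)² + (-1.12)² + (0.73)² + (1.58)² = 28.5864.
Posterior: Inv-Gamma(7.27 + 8/2, 9.49 + 28.5864/2) = Inv-Gamma(11.27, 23.78320).
Mode = β/(α+1) = 23.78320/12.27 = 1.9383.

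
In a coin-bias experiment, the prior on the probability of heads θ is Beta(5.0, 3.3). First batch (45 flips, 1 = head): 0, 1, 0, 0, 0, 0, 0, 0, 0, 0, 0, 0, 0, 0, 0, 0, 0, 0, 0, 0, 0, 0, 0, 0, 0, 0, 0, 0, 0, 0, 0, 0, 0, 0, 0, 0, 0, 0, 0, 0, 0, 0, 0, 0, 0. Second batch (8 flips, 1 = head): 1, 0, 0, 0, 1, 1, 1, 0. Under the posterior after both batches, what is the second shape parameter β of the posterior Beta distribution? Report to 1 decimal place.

The Beta prior is conjugate to a Binomial/Bernoulli likelihood; the update adds successes to α and failures to β.
After batch 1: Beta(5.0+1, 3.3+44) = Beta(6.0, 47.3).
After batch 2: Beta(6.0+4, 47.3+4) = Beta(10.0, 51.3).
Posterior β = 51.3.

51.3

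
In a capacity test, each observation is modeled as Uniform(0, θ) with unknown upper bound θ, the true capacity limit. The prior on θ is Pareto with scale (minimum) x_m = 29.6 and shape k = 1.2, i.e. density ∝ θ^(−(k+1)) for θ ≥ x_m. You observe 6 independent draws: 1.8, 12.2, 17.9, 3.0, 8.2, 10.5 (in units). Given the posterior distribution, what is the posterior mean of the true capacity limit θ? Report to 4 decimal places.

34.3742

A Pareto(scale x_m, shape k) prior on the upper bound θ of Uniform(0, θ) is conjugate: posterior is Pareto(max(x_m, max xᵢ), k + n).
Sample maximum = 17.9; prior scale x_m = 29.6 → posterior scale = max = 29.6.
Posterior shape = 1.2 + 6 = 7.2.
E[θ|data] = k·x_m/(k−1) = 7.2·29.6/6.2 = 34.3742.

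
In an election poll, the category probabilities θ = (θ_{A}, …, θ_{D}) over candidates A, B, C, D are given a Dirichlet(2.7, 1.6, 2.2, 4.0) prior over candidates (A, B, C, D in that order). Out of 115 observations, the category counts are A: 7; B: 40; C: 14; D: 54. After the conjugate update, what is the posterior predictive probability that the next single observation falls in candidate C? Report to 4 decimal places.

The Dirichlet prior is conjugate to the Multinomial likelihood: each posterior αⱼ = prior αⱼ + observed count nⱼ.
Posterior concentration: (9.7, 41.6, 16.2, 58.0), total = 125.5.
P(next = C | data) = α_{C}/Σα = 0.1291.

0.1291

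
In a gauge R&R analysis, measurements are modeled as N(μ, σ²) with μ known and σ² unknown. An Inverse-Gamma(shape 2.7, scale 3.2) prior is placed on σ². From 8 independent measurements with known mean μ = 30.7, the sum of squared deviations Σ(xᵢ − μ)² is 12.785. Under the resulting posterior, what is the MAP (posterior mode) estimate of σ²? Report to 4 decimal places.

With known mean μ and an Inverse-Gamma(α, β) prior on σ², the Normal likelihood is conjugate: posterior is Inv-Gamma(α + n/2, β + Σ(xᵢ−μ)²/2).
Posterior: Inv-Gamma(2.7 + 8/2, 3.2 + 12.785/2) = Inv-Gamma(6.70, 9.5925).
Mode = β/(α+1) = 9.5925/7.70 = 1.2458.

1.2458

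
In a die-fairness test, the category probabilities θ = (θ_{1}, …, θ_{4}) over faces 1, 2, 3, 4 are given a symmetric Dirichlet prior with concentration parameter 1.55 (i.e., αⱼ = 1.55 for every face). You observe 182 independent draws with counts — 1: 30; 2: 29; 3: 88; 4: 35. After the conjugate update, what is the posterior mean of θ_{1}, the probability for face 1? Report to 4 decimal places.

The Dirichlet prior is conjugate to the Multinomial likelihood: each posterior αⱼ = prior αⱼ + observed count nⱼ.
Posterior concentration: (31.55, 30.55, 89.55, 36.55), total = 188.20.
E[θ_{1}|data] = α_{1}/Σα = 31.55/188.20 = 0.1676.

0.1676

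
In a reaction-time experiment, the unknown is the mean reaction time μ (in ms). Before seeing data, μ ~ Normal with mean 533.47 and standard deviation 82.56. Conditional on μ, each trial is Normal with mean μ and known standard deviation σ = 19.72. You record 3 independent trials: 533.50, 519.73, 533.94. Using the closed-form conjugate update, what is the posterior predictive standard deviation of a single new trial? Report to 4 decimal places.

22.7175

For Normal data with known variance σ², a Normal(μ₀, σ₀²) prior on μ is conjugate. Posterior precision = 1/σ₀² + n/σ²; posterior mean is the precision-weighted average of μ₀ and x̄.
σ₀² = 82.56² = 6816.1536, σ² = 19.72² = 388.8784; σ² + n·σ₀² = 388.8784 + 3·6816.1536 = 20837.3392.
Posterior precision = 1/σ₀² + n/σ² = 1/6816.1536 + 3/388.8784 = (σ² + n·σ₀²)/(σ₀²σ²) = 20837.3392/(6816.1536·388.8784); posterior variance σₙ² = σ₀²σ²/(σ² + n·σ₀²) = 6816.1536·388.8784/20837.3392 = 127.206976.
Predictive variance for one new observation = σₙ² + σ² = 6816.1536·388.8784/20837.3392 + 388.8784 = σ²·(σ₀² + 20837.3392)/20837.3392 = 388.8784·27653.4928/20837.3392 = 516.085376; SD = √(388.8784·27653.4928/20837.3392) = 22.7175.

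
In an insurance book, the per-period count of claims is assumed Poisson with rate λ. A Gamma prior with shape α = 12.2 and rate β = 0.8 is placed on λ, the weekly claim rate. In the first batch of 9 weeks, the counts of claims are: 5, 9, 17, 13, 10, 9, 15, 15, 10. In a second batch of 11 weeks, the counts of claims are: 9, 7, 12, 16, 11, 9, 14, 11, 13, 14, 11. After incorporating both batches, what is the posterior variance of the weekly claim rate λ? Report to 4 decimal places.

0.5598

With a Gamma(shape α, rate β) prior, the Poisson likelihood is conjugate: the posterior is Gamma(α + ΣXᵢ, β + n).
Batch 1: sum of counts S = 103 over n = 9 weeks.
After batch 1: Gamma(α+S, β+n) = Gamma(12.2+103, 0.8+9) = Gamma(115.2, 9.8).
Batch 2: sum of counts S = 127 over n = 11 weeks.
After batch 2: Gamma(α+S, β+n) = Gamma(115.2+127, 9.8+11) = Gamma(242.2, 20.8).
Var = α/β² = 242.2/20.8² = 0.5598.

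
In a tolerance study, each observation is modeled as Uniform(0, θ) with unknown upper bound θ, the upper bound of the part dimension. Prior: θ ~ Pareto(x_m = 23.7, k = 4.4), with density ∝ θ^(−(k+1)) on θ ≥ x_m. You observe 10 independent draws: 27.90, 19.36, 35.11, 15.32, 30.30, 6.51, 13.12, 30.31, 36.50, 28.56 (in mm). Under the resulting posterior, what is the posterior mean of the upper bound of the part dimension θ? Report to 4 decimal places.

A Pareto(scale x_m, shape k) prior on the upper bound θ of Uniform(0, θ) is conjugate: posterior is Pareto(max(x_m, max xᵢ), k + n).
Sample maximum = 36.50; prior scale x_m = 23.7 → posterior scale = max = 36.50.
Posterior shape = 4.4 + 10 = 14.4.
E[θ|data] = k·x_m/(k−1) = 14.4·36.50/13.4 = 39.2239.

39.2239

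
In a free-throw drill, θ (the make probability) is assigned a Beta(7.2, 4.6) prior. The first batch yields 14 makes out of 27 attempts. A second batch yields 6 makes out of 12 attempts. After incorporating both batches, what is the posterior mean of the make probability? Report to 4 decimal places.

0.5354

The Beta prior is conjugate to a Binomial/Bernoulli likelihood; the update adds successes to α and failures to β.
After batch 1: Beta(7.2+14, 4.6+13) = Beta(21.2, 17.6).
After batch 2: Beta(21.2+6, 17.6+6) = Beta(27.2, 23.6).
Posterior mean = α/(α+β) = 27.2/50.8 = 0.5354.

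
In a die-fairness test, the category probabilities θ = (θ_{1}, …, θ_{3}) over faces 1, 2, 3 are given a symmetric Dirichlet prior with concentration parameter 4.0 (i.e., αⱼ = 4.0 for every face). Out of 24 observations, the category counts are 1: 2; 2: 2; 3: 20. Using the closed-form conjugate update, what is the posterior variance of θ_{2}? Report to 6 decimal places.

The Dirichlet prior is conjugate to the Multinomial likelihood: each posterior αⱼ = prior αⱼ + observed count nⱼ.
Posterior concentration: (6.0, 6.0, 24.0), total = 36.0.
Var[θ_j] = α_j(Σα−α_j)/((Σα)²(Σα+1)) = 6.0·30.0/(36.0²·37.0) = 0.003754.

0.003754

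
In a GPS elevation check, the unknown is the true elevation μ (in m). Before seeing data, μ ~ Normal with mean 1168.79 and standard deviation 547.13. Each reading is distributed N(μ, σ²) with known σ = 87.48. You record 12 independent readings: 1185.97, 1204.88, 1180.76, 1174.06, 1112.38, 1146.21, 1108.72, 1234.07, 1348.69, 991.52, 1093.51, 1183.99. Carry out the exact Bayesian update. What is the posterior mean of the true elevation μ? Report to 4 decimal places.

1163.7408

For Normal data with known variance σ², a Normal(μ₀, σ₀²) prior on μ is conjugate. Posterior precision = 1/σ₀² + n/σ²; posterior mean is the precision-weighted average of μ₀ and x̄.
Σxᵢ = 1185.97 + 1204.88 + 1180.76 + 1174.06 + 1112.38 + 1146.21 + 1108.72 + 1234.07 + 1348.69 + 991.52 + 1093.51 + 1183.99 = 13964.76, so n·x̄ = 13964.76.
σ₀² = 547.13² = 299351.2369, σ² = 87.48² = 7652.7504; σ² + n·σ₀² = 7652.7504 + 12·299351.2369 = 3599867.5932.
Posterior mean = (μ₀/σ₀² + n·x̄/σ²)/(1/σ₀² + n/σ²) = (σ²·μ₀ + σ₀²·n·x̄)/(σ² + n·σ₀²) = (7652.7504·1168.79 + 299351.2369·13964.76)/3599867.5932 = 4189312637.15166/3599867.5932 = 1163.7408.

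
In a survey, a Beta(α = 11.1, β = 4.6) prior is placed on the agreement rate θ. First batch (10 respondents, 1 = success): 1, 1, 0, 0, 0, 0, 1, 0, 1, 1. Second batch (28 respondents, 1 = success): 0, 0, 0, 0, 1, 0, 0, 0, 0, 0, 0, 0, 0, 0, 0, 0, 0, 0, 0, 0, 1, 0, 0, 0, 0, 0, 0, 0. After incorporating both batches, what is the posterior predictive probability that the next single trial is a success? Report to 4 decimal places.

0.3371

The Beta prior is conjugate to a Binomial/Bernoulli likelihood; the update adds successes to α and failures to β.
After batch 1: Beta(11.1+5, 4.6+5) = Beta(16.1, 9.6).
After batch 2: Beta(16.1+2, 9.6+26) = Beta(18.1, 35.6).
For a single future Bernoulli trial, P(success | data) = α/(α+β) = 0.3371.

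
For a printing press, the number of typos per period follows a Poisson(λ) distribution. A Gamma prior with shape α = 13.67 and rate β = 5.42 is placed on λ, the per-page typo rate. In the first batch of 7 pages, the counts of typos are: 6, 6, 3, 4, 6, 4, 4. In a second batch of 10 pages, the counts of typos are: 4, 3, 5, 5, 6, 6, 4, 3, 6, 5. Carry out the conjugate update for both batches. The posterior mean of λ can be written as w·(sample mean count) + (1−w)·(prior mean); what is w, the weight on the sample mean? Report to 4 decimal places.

0.7583

With a Gamma(shape α, rate β) prior, the Poisson likelihood is conjugate: the posterior is Gamma(α + ΣXᵢ, β + n).
Total number of pages: n = 7 + 10 = 17.
Posterior mean = (α₀+S)/(β₀+n) = [n/(β₀+n)]·(S/n) + [β₀/(β₀+n)]·(α₀/β₀), so only n and β₀ enter the weight.
Weight on data w = n/(β₀+n) = 17/(5.42+17) = 17/22.42 = 0.7583.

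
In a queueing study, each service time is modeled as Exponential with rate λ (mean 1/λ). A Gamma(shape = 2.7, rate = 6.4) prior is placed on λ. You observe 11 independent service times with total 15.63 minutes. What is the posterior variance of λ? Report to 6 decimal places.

0.028229

With a Gamma(shape α, rate β) prior on the exponential rate λ, the posterior after n observations with total T = Σxᵢ is Gamma(α+n, β+T).
Posterior: Gamma(2.7+11, 6.4+15.63) = Gamma(13.7, 22.03).
Var = α/β² = 0.028229.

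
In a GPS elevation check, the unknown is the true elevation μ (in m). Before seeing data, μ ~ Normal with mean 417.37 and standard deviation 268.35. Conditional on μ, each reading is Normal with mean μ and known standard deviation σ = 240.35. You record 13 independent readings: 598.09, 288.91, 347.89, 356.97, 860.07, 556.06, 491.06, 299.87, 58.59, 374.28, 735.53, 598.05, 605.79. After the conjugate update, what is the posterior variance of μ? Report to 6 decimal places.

For Normal data with known variance σ², a Normal(μ₀, σ₀²) prior on μ is conjugate. Posterior precision = 1/σ₀² + n/σ²; posterior mean is the precision-weighted average of μ₀ and x̄.
σ₀² = 268.35² = 72011.7225, σ² = 240.35² = 57768.1225; σ² + n·σ₀² = 57768.1225 + 13·72011.7225 = 993920.515.
Posterior precision = 1/σ₀² + n/σ² = 1/72011.7225 + 13/57768.1225 = (σ² + n·σ₀²)/(σ₀²σ²) = 993920.515/(72011.7225·57768.1225); posterior variance σₙ² = σ₀²σ²/(σ² + n·σ₀²) = 72011.7225·57768.1225/993920.515 = 4185.427249.

4185.427249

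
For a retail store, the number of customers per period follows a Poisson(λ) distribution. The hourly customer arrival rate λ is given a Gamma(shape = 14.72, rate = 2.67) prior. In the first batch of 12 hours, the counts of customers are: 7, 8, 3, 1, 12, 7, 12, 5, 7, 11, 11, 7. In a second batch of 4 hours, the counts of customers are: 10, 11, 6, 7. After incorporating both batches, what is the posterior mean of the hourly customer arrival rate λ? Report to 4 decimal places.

With a Gamma(shape α, rate β) prior, the Poisson likelihood is conjugate: the posterior is Gamma(α + ΣXᵢ, β + n).
Batch 1: sum of counts S = 91 over n = 12 hours.
After batch 1: Gamma(α+S, β+n) = Gamma(14.72+91, 2.67+12) = Gamma(105.72, 14.67).
Batch 2: sum of counts S = 34 over n = 4 hours.
After batch 2: Gamma(α+S, β+n) = Gamma(105.72+34, 14.67+4) = Gamma(139.72, 18.67).
Posterior mean = α/β = 139.72/18.67 = 7.4837.

7.4837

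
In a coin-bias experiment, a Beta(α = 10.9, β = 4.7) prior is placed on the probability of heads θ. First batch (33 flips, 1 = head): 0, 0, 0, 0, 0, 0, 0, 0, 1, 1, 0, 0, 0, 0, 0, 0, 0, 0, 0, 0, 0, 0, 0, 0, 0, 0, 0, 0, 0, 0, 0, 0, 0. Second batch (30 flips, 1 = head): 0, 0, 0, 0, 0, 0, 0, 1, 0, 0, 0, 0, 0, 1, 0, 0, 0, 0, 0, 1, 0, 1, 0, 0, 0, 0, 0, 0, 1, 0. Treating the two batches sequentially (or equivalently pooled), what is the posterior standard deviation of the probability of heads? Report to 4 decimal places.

The Beta prior is conjugate to a Binomial/Bernoulli likelihood; the update adds successes to α and failures to β.
After batch 1: Beta(10.9+2, 4.7+31) = Beta(12.9, 35.7).
After batch 2: Beta(12.9+5, 35.7+25) = Beta(17.9, 60.7).
Var = αβ/((α+β)²(α+β+1)) = 17.9·60.7/(78.6²·79.6) = 0.00220945; SD = √0.00220945 = 0.0470.

0.0470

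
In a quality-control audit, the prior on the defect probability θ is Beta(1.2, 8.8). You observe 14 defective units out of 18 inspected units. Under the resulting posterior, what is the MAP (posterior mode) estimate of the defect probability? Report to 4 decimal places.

The Beta prior is conjugate to a Binomial/Bernoulli likelihood; the update adds successes to α and failures to β.
Posterior: Beta(α+k, β+n−k) = Beta(1.2+14, 8.8+4) = Beta(15.2, 12.8).
Mode of Beta(a,b) for a,b>1 is (a−1)/(a+b−2) = 14.2/26.0 = 0.5462.

0.5462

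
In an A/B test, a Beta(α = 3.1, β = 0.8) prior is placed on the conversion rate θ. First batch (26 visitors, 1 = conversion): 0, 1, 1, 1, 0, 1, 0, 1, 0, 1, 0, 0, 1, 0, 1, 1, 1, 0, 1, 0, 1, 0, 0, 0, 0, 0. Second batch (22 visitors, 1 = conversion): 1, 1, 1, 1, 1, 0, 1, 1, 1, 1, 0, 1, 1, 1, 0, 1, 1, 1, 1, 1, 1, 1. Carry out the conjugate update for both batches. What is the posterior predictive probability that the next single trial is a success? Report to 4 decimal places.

The Beta prior is conjugate to a Binomial/Bernoulli likelihood; the update adds successes to α and failures to β.
After batch 1: Beta(3.1+12, 0.8+14) = Beta(15.1, 14.8).
After batch 2: Beta(15.1+19, 14.8+3) = Beta(34.1, 17.8).
For a single future Bernoulli trial, P(success | data) = α/(α+β) = 0.6570.

0.6570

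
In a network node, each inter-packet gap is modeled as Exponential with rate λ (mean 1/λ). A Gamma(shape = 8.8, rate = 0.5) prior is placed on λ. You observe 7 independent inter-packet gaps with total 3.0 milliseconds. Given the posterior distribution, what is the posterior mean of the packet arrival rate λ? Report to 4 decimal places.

With a Gamma(shape α, rate β) prior on the exponential rate λ, the posterior after n observations with total T = Σxᵢ is Gamma(α+n, β+T).
Posterior: Gamma(8.8+7, 0.5+3.0) = Gamma(15.8, 3.5).
Posterior mean of λ = α/β = 15.8/3.5 = 4.5143.

4.5143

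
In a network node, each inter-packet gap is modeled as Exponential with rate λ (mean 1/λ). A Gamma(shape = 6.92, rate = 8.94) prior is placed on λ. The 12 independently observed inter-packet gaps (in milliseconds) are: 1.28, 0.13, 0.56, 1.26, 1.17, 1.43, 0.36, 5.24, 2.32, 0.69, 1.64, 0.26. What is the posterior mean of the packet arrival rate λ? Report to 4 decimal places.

With a Gamma(shape α, rate β) prior on the exponential rate λ, the posterior after n observations with total T = Σxᵢ is Gamma(α+n, β+T).
Sum of observations T = 16.34 milliseconds; n = 12.
Posterior: Gamma(6.92+12, 8.94+16.34) = Gamma(18.92, 25.28).
Posterior mean of λ = α/β = 18.92/25.28 = 0.7484.

0.7484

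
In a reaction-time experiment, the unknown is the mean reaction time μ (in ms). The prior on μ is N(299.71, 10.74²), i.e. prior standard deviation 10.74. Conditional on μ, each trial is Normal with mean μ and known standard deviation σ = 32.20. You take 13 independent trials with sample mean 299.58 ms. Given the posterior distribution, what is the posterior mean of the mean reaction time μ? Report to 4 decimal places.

For Normal data with known variance σ², a Normal(μ₀, σ₀²) prior on μ is conjugate. Posterior precision = 1/σ₀² + n/σ²; posterior mean is the precision-weighted average of μ₀ and x̄.
n·x̄ = 13·299.58 = 3894.54.
σ₀² = 10.74² = 115.3476, σ² = 32.20² = 1036.84; σ² + n·σ₀² = 1036.84 + 13·115.3476 = 2536.3588.
Posterior mean = (μ₀/σ₀² + n·x̄/σ²)/(1/σ₀² + n/σ²) = (σ²·μ₀ + σ₀²·n·x̄)/(σ² + n·σ₀²) = (1036.84·299.71 + 115.3476·3894.54)/2536.3588 = 759977.158504/2536.3588 = 299.6331.

299.6331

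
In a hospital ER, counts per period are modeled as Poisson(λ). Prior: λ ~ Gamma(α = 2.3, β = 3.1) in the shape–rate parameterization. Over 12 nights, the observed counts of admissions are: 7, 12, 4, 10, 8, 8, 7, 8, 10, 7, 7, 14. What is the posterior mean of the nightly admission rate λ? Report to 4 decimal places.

With a Gamma(shape α, rate β) prior, the Poisson likelihood is conjugate: the posterior is Gamma(α + ΣXᵢ, β + n).
Sum of counts S = 102 over n = 12 nights.
Posterior: Gamma(α+S, β+n) = Gamma(2.3+102, 3.1+12) = Gamma(104.3, 15.1).
Posterior mean = α/β = 104.3/15.1 = 6.9073.

6.9073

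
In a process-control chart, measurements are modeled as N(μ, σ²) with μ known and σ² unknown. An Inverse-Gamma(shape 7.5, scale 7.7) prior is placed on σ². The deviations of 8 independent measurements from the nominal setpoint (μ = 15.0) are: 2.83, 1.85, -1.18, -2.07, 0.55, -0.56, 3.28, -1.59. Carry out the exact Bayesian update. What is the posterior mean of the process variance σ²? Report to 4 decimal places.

2.2101

With known mean μ and an Inverse-Gamma(α, β) prior on σ², the Normal likelihood is conjugate: posterior is Inv-Gamma(α + n/2, β + Σ(xᵢ−μ)²/2).
Σ(xᵢ−μ)² = (2.83)² + (1.85)² + (-1.18)² + (-2.07)² + (0.55)² + (-0.56)² + (3.28)² + (-1.59)² = 31.0113.
Posterior: Inv-Gamma(7.5 + 8/2, 7.7 + 31.0113/2) = Inv-Gamma(11.50, 23.20565).
E[σ²|data] = β/(α−1) = 23.20565/10.50 = 2.2101.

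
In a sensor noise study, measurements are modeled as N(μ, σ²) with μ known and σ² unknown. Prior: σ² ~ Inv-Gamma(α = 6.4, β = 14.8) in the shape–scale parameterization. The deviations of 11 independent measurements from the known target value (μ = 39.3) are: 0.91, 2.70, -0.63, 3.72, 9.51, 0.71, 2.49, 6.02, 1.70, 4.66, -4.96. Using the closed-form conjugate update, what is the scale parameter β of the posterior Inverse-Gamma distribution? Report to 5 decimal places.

117.27265

With known mean μ and an Inverse-Gamma(α, β) prior on σ², the Normal likelihood is conjugate: posterior is Inv-Gamma(α + n/2, β + Σ(xᵢ−μ)²/2).
Σ(xᵢ−μ)² = (0.91)² + (2.70)² + (-0.63)² + (3.72)² + (9.51)² + (0.71)² + (2.49)² + (6.02)² + (1.70)² + (4.66)² + (-4.96)² = 204.9453.
Posterior: Inv-Gamma(6.4 + 11/2, 14.8 + 204.9453/2) = Inv-Gamma(11.90, 117.27265).
Posterior β = 117.27265.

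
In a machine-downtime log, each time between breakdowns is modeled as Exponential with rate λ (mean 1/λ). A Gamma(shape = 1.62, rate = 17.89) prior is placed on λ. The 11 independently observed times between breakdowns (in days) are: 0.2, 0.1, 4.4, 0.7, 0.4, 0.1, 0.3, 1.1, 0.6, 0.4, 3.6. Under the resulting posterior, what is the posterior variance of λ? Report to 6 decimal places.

0.014221

With a Gamma(shape α, rate β) prior on the exponential rate λ, the posterior after n observations with total T = Σxᵢ is Gamma(α+n, β+T).
Sum of observations T = 11.9 days; n = 11.
Posterior: Gamma(1.62+11, 17.89+11.9) = Gamma(12.62, 29.79).
Var = α/β² = 0.014221.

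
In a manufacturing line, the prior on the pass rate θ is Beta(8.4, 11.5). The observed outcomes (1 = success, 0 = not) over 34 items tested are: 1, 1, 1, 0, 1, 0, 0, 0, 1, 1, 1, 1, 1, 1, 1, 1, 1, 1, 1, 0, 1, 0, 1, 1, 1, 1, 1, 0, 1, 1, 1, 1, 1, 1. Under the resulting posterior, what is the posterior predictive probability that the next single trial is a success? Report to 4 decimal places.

The Beta prior is conjugate to a Binomial/Bernoulli likelihood; the update adds successes to α and failures to β.
Posterior: Beta(α+k, β+n−k) = Beta(8.4+27, 11.5+7) = Beta(35.4, 18.5).
For a single future Bernoulli trial, P(success | data) = α/(α+β) = 0.6568.

0.6568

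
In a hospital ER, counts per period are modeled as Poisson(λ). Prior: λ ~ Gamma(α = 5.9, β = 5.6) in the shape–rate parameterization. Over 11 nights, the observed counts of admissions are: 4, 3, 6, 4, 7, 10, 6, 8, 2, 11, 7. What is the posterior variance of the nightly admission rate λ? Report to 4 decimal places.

With a Gamma(shape α, rate β) prior, the Poisson likelihood is conjugate: the posterior is Gamma(α + ΣXᵢ, β + n).
Sum of counts S = 68 over n = 11 nights.
Posterior: Gamma(α+S, β+n) = Gamma(5.9+68, 5.6+11) = Gamma(73.9, 16.6).
Var = α/β² = 73.9/16.6² = 0.2682.

0.2682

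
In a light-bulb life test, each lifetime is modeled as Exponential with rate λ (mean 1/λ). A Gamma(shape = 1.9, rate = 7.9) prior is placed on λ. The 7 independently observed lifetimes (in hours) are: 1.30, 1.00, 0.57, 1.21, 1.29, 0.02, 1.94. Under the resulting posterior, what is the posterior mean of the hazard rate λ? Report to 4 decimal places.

With a Gamma(shape α, rate β) prior on the exponential rate λ, the posterior after n observations with total T = Σxᵢ is Gamma(α+n, β+T).
Sum of observations T = 7.33 hours; n = 7.
Posterior: Gamma(1.9+7, 7.9+7.33) = Gamma(8.9, 15.23).
Posterior mean of λ = α/β = 8.9/15.23 = 0.5844.

0.5844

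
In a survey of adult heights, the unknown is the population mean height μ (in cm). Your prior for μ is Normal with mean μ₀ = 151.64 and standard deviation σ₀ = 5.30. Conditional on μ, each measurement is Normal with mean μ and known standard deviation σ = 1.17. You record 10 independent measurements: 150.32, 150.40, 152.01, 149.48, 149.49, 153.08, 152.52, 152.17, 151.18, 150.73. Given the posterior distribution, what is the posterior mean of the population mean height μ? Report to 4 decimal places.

For Normal data with known variance σ², a Normal(μ₀, σ₀²) prior on μ is conjugate. Posterior precision = 1/σ₀² + n/σ²; posterior mean is the precision-weighted average of μ₀ and x̄.
Σxᵢ = 150.32 + 150.40 + 152.01 + 149.48 + 149.49 + 153.08 + 152.52 + 152.17 + 151.18 + 150.73 = 1511.38, so n·x̄ = 1511.38.
σ₀² = 5.30² = 28.09, σ² = 1.17² = 1.3689; σ² + n·σ₀² = 1.3689 + 10·28.09 = 282.2689.
Posterior mean = (μ₀/σ₀² + n·x̄/σ²)/(1/σ₀² + n/σ²) = (σ²·μ₀ + σ₀²·n·x̄)/(σ² + n·σ₀²) = (1.3689·151.64 + 28.09·1511.38)/282.2689 = 42662.244196/282.2689 = 151.1404.

151.1404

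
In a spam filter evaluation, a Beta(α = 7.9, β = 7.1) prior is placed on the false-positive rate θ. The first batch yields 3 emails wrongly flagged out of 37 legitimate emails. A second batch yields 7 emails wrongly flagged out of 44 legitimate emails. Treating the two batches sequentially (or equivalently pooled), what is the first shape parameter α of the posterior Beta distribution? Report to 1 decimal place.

The Beta prior is conjugate to a Binomial/Bernoulli likelihood; the update adds successes to α and failures to β.
After batch 1: Beta(7.9+3, 7.1+34) = Beta(10.9, 41.1).
After batch 2: Beta(10.9+7, 41.1+37) = Beta(17.9, 78.1).
Posterior α = 17.9.

17.9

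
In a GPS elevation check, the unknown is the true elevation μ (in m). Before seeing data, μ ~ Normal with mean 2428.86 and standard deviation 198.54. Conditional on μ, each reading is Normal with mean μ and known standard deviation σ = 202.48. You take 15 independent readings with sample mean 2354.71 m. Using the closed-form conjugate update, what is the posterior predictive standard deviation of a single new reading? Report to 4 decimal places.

For Normal data with known variance σ², a Normal(μ₀, σ₀²) prior on μ is conjugate. Posterior precision = 1/σ₀² + n/σ²; posterior mean is the precision-weighted average of μ₀ and x̄.
σ₀² = 198.54² = 39418.1316, σ² = 202.48² = 40998.1504; σ² + n·σ₀² = 40998.1504 + 15·39418.1316 = 632270.1244.
Posterior precision = 1/σ₀² + n/σ² = 1/39418.1316 + 15/40998.1504 = (σ² + n·σ₀²)/(σ₀²σ²) = 632270.1244/(39418.1316·40998.1504); posterior variance σₙ² = σ₀²σ²/(σ² + n·σ₀²) = 39418.1316·40998.1504/632270.1244 = 2555.981100.
Predictive variance for one new observation = σₙ² + σ² = 39418.1316·40998.1504/632270.1244 + 40998.1504 = σ²·(σ₀² + 632270.1244)/632270.1244 = 40998.1504·671688.256/632270.1244 = 43554.131500; SD = √(40998.1504·671688.256/632270.1244) = 208.6963.

208.6963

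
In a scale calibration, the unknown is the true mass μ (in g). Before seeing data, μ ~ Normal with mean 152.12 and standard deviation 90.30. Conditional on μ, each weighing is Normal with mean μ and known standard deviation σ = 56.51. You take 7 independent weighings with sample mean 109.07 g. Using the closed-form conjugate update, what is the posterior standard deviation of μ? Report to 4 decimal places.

20.7852

For Normal data with known variance σ², a Normal(μ₀, σ₀²) prior on μ is conjugate. Posterior precision = 1/σ₀² + n/σ²; posterior mean is the precision-weighted average of μ₀ and x̄.
σ₀² = 90.30² = 8154.09, σ² = 56.51² = 3193.3801; σ² + n·σ₀² = 3193.3801 + 7·8154.09 = 60272.0101.
Posterior precision = 1/σ₀² + n/σ² = 1/8154.09 + 7/3193.3801 = (σ² + n·σ₀²)/(σ₀²σ²) = 60272.0101/(8154.09·3193.3801); posterior variance σₙ² = σ₀²σ²/(σ² + n·σ₀²) = 8154.09·3193.3801/60272.0101 = 432.026553.
Posterior SD = √σₙ² = √(8154.09·3193.3801/60272.0101) = 20.7852.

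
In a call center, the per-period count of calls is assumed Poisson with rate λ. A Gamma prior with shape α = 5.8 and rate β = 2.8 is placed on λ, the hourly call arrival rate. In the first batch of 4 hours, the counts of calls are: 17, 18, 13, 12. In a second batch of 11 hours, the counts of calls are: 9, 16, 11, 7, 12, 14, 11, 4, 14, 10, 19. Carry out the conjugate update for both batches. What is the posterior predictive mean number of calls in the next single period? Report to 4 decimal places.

With a Gamma(shape α, rate β) prior, the Poisson likelihood is conjugate: the posterior is Gamma(α + ΣXᵢ, β + n).
Batch 1: sum of counts S = 60 over n = 4 hours.
After batch 1: Gamma(α+S, β+n) = Gamma(5.8+60, 2.8+4) = Gamma(65.8, 6.8).
Batch 2: sum of counts S = 127 over n = 11 hours.
After batch 2: Gamma(α+S, β+n) = Gamma(65.8+127, 6.8+11) = Gamma(192.8, 17.8).
The predictive distribution for one future period is NegBinom with mean α/β = 10.8315.

10.8315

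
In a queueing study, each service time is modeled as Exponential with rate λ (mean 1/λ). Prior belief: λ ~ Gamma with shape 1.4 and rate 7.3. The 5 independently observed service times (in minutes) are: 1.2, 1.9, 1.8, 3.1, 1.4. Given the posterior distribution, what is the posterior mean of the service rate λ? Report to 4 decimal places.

With a Gamma(shape α, rate β) prior on the exponential rate λ, the posterior after n observations with total T = Σxᵢ is Gamma(α+n, β+T).
Sum of observations T = 9.4 minutes; n = 5.
Posterior: Gamma(1.4+5, 7.3+9.4) = Gamma(6.4, 16.7).
Posterior mean of λ = α/β = 6.4/16.7 = 0.3832.

0.3832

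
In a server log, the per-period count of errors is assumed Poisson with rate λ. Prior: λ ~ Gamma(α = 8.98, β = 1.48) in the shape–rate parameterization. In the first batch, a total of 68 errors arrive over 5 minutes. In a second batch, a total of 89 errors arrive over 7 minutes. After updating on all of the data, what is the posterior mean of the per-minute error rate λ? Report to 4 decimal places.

With a Gamma(shape α, rate β) prior, the Poisson likelihood is conjugate: the posterior is Gamma(α + ΣXᵢ, β + n).
After batch 1: Gamma(α+S, β+n) = Gamma(8.98+68, 1.48+5) = Gamma(76.98, 6.48).
After batch 2: Gamma(α+S, β+n) = Gamma(76.98+89, 6.48+7) = Gamma(165.98, 13.48).
Posterior mean = α/β = 165.98/13.48 = 12.3131.

12.3131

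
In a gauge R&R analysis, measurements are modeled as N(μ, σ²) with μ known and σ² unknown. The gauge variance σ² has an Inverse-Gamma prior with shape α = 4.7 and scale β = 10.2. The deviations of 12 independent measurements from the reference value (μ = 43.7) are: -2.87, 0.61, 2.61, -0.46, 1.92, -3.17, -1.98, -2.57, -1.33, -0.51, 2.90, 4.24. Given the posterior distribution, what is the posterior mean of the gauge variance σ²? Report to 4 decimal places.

With known mean μ and an Inverse-Gamma(α, β) prior on σ², the Normal likelihood is conjugate: posterior is Inv-Gamma(α + n/2, β + Σ(xᵢ−μ)²/2).
Σ(xᵢ−μ)² = (-2.87)² + (0.61)² + (2.61)² + (-0.46)² + (1.92)² + (-3.17)² + (-1.98)² + (-2.57)² + (-1.33)² + (-0.51)² + (2.90)² + (4.24)² = 68.3099.
Posterior: Inv-Gamma(4.7 + 12/2, 10.2 + 68.3099/2) = Inv-Gamma(10.70, 44.35495).
E[σ²|data] = β/(α−1) = 44.35495/9.70 = 4.5727.

4.5727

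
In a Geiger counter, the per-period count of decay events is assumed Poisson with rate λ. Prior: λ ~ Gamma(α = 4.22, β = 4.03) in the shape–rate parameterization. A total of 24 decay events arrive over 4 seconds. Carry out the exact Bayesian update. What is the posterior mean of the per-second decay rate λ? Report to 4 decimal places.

3.5143

With a Gamma(shape α, rate β) prior, the Poisson likelihood is conjugate: the posterior is Gamma(α + ΣXᵢ, β + n).
Posterior: Gamma(α+S, β+n) = Gamma(4.22+24, 4.03+4) = Gamma(28.22, 8.03).
Posterior mean = α/β = 28.22/8.03 = 3.5143.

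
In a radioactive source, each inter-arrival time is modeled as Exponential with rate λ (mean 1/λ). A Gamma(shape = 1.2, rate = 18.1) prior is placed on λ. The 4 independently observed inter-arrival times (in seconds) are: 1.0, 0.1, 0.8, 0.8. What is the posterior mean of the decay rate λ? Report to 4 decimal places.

With a Gamma(shape α, rate β) prior on the exponential rate λ, the posterior after n observations with total T = Σxᵢ is Gamma(α+n, β+T).
Sum of observations T = 2.7 seconds; n = 4.
Posterior: Gamma(1.2+4, 18.1+2.7) = Gamma(5.2, 20.8).
Posterior mean of λ = α/β = 5.2/20.8 = 0.2500.

0.2500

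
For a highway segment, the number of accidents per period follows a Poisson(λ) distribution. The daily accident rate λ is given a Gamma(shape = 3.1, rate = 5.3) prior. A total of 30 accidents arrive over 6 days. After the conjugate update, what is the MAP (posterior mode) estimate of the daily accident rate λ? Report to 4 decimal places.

2.8407

With a Gamma(shape α, rate β) prior, the Poisson likelihood is conjugate: the posterior is Gamma(α + ΣXᵢ, β + n).
Posterior: Gamma(α+S, β+n) = Gamma(3.1+30, 5.3+6) = Gamma(33.1, 11.3).
Mode of Gamma(α,β) for α≥1 is (α−1)/β = 32.1/11.3 = 2.8407.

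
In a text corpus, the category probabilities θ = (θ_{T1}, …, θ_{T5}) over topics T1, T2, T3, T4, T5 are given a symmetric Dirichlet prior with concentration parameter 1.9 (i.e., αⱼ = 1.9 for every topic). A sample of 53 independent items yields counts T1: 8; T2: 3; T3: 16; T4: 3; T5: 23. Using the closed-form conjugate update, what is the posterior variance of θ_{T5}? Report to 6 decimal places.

0.003774

The Dirichlet prior is conjugate to the Multinomial likelihood: each posterior αⱼ = prior αⱼ + observed count nⱼ.
Posterior concentration: (9.9, 4.9, 17.9, 4.9, 24.9), total = 62.5.
Var[θ_j] = α_j(Σα−α_j)/((Σα)²(Σα+1)) = 24.9·37.6/(62.5²·63.5) = 0.003774.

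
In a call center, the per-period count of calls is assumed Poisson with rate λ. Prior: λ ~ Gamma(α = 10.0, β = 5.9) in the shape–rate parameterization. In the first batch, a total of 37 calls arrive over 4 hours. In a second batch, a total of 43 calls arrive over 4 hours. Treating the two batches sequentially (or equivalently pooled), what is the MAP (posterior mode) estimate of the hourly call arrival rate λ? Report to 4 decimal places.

6.4029

With a Gamma(shape α, rate β) prior, the Poisson likelihood is conjugate: the posterior is Gamma(α + ΣXᵢ, β + n).
After batch 1: Gamma(α+S, β+n) = Gamma(10.0+37, 5.9+4) = Gamma(47.0, 9.9).
After batch 2: Gamma(α+S, β+n) = Gamma(47.0+43, 9.9+4) = Gamma(90.0, 13.9).
Mode of Gamma(α,β) for α≥1 is (α−1)/β = 89.0/13.9 = 6.4029.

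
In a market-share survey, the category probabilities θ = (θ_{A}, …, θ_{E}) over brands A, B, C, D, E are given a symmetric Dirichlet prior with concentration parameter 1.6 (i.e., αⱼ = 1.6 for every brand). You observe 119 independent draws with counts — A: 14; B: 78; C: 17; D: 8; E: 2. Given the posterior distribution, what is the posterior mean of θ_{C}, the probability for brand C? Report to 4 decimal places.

The Dirichlet prior is conjugate to the Multinomial likelihood: each posterior αⱼ = prior αⱼ + observed count nⱼ.
Posterior concentration: (15.6, 79.6, 18.6, 9.6, 3.6), total = 127.0.
E[θ_{C}|data] = α_{C}/Σα = 18.6/127.0 = 0.1465.

0.1465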